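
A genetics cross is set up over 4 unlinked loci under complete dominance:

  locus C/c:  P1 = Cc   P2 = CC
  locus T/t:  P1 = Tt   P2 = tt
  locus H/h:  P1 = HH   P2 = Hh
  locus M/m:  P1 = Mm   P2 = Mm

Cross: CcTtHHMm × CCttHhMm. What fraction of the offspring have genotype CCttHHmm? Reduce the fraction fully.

CcTtHHMm gametes: CTHM×2, CTHm×2, CtHM×2, CtHm×2, cTHM×2, cTHm×2, ctHM×2, ctHm×2
CCttHhMm gametes: CtHM×4, CtHm×4, CthM×4, Cthm×4
CcTtHHMm×CCttHhMm grid (16·16=256): CCTtHHMM=8 CCTtHHMm=16 CCTtHHmm=8 CCTtHhMM=8 CCTtHhMm=16 CCTtHhmm=8 CCttHHMM=8 CCttHHMm=16 CCttHHmm=8 CCttHhMM=8 CCttHhMm=16 CCttHhmm=8 CcTtHHMM=8 CcTtHHMm=16 CcTtHHmm=8 CcTtHhMM=8 CcTtHhMm=16 CcTtHhmm=8 CcttHHMM=8 CcttHHMm=16 CcttHHmm=8 CcttHhMM=8 CcttHhMm=16 CcttHhmm=8
CCttHHmm hits 8/256; gcd=8; 8÷8/256÷8 = 1/32

P(CCttHHmm) = 1/32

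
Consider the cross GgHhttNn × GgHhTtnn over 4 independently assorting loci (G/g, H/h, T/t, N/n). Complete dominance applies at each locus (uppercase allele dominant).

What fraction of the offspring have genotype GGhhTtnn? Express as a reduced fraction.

P(GGhhTtnn) = 1/64

GgHhttNn gametes: GHtN×2, GHtn×2, GhtN×2, Ghtn×2, gHtN×2, gHtn×2, ghtN×2, ghtn×2
GgHhTtnn gametes: GHTn×2, GHtn×2, GhTn×2, Ghtn×2, gHTn×2, gHtn×2, ghTn×2, ghtn×2
GgHhttNn×GgHhTtnn grid (16·16=256): GGHHTtNn=4 GGHHTtnn=4 GGHHttNn=4 GGHHttnn=4 GGHhTtNn=8 GGHhTtnn=8 GGHhttNn=8 GGHhttnn=8 GGhhTtNn=4 GGhhTtnn=4 GGhhttNn=4 GGhhttnn=4 GgHHTtNn=8 GgHHTtnn=8 GgHHttNn=8 GgHHttnn=8 GgHhTtNn=16 GgHhTtnn=16 GgHhttNn=16 GgHhttnn=16 GghhTtNn=8 GghhTtnn=8 GghhttNn=8 Gghhttnn=8 ggHHTtNn=4 ggHHTtnn=4 ggHHttNn=4 ggHHttnn=4 ggHhTtNn=8 ggHhTtnn=8 ggHhttNn=8 ggHhttnn=8 gghhTtNn=4 gghhTtnn=4 gghhttNn=4 gghhttnn=4
GGhhTtnn hits 4/256; gcd=4; 4÷4/256÷4 = 1/64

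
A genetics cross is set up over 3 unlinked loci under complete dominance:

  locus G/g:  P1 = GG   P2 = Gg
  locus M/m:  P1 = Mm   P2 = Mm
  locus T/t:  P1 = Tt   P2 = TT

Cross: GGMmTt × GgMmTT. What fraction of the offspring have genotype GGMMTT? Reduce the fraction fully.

P(GGMMTT) = 1/16

GGMmTt gametes: GMT×2, GMt×2, GmT×2, Gmt×2
GgMmTT gametes: GMT×2, GmT×2, gMT×2, gmT×2
GGMmTt×GgMmTT grid (8·8=64): GGMMTT=4 GGMMTt=4 GGMmTT=8 GGMmTt=8 GGmmTT=4 GGmmTt=4 GgMMTT=4 GgMMTt=4 GgMmTT=8 GgMmTt=8 GgmmTT=4 GgmmTt=4
GGMMTT hits 4/64; gcd=4; 4÷4/64÷4 = 1/16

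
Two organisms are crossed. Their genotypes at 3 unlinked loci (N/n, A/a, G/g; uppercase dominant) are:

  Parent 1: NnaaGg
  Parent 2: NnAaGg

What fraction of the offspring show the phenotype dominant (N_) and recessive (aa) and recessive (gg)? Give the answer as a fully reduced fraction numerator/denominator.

NnaaGg gametes: NaG×2, Nag×2, naG×2, nag×2
NnAaGg gametes: NAG×1, NAg×1, NaG×1, Nag×1, nAG×1, nAg×1, naG×1, nag×1
NnaaGg×NnAaGg grid (8·8=64): NNAaGG=2 NNAaGg=4 NNAagg=2 NNaaGG=2 NNaaGg=4 NNaagg=2 NnAaGG=4 NnAaGg=8 NnAagg=4 NnaaGG=4 NnaaGg=8 Nnaagg=4 nnAaGG=2 nnAaGg=4 nnAagg=2 nnaaGG=2 nnaaGg=4 nnaagg=2
N_ aa gg hits 6/64; gcd=2; 6÷2/64÷2 = 3/32

P(N_ aa gg) = 3/32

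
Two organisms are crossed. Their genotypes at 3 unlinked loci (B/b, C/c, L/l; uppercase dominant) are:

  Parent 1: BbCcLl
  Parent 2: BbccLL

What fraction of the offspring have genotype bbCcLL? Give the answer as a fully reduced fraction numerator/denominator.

P(bbCcLL) = 1/16

BbCcLl gametes: BCL×1, BCl×1, BcL×1, Bcl×1, bCL×1, bCl×1, bcL×1, bcl×1
BbccLL gametes: BcL×4, bcL×4
BbCcLl×BbccLL grid (8·8=64): BBCcLL=4 BBCcLl=4 BBccLL=4 BBccLl=4 BbCcLL=8 BbCcLl=8 BbccLL=8 BbccLl=8 bbCcLL=4 bbCcLl=4 bbccLL=4 bbccLl=4
bbCcLL hits 4/64; gcd=4; 4÷4/64÷4 = 1/16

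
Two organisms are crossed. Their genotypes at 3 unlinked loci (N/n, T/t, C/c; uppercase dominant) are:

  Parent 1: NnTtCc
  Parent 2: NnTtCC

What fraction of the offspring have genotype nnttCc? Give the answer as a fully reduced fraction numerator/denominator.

NnTtCc gametes: NTC×1, NTc×1, NtC×1, Ntc×1, nTC×1, nTc×1, ntC×1, ntc×1
NnTtCC gametes: NTC×2, NtC×2, nTC×2, ntC×2
NnTtCc×NnTtCC grid (8·8=64): NNTTCC=2 NNTTCc=2 NNTtCC=4 NNTtCc=4 NNttCC=2 NNttCc=2 NnTTCC=4 NnTTCc=4 NnTtCC=8 NnTtCc=8 NnttCC=4 NnttCc=4 nnTTCC=2 nnTTCc=2 nnTtCC=4 nnTtCc=4 nnttCC=2 nnttCc=2
nnttCc hits 2/64; gcd=2; 2÷2/64÷2 = 1/32

P(nnttCc) = 1/32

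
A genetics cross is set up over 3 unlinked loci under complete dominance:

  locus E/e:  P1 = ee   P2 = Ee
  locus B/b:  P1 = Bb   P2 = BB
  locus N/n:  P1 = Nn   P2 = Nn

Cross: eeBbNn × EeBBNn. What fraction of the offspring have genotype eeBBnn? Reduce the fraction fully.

P(eeBBnn) = 1/16

eeBbNn gametes: eBN×2, eBn×2, ebN×2, ebn×2
EeBBNn gametes: EBN×2, EBn×2, eBN×2, eBn×2
eeBbNn×EeBBNn grid (8·8=64): EeBBNN=4 EeBBNn=8 EeBBnn=4 EeBbNN=4 EeBbNn=8 EeBbnn=4 eeBBNN=4 eeBBNn=8 eeBBnn=4 eeBbNN=4 eeBbNn=8 eeBbnn=4
eeBBnn hits 4/64; gcd=4; 4÷4/64÷4 = 1/16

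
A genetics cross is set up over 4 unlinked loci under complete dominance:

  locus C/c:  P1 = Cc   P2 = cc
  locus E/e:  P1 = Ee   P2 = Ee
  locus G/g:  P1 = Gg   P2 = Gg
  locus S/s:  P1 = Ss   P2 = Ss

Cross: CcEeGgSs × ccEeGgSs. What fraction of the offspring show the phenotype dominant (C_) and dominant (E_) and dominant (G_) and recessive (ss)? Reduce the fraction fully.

P(C_ E_ G_ ss) = 9/128

CcEeGgSs gametes: CEGS×1, CEGs×1, CEgS×1, CEgs×1, CeGS×1, CeGs×1, CegS×1, Cegs×1, cEGS×1, cEGs×1, cEgS×1, cEgs×1, ceGS×1, ceGs×1, cegS×1, cegs×1
ccEeGgSs gametes: cEGS×2, cEGs×2, cEgS×2, cEgs×2, ceGS×2, ceGs×2, cegS×2, cegs×2
CcEeGgSs×ccEeGgSs grid (16·16=256): CcEEGGSS=2 CcEEGGSs=4 CcEEGGss=2 CcEEGgSS=4 CcEEGgSs=8 CcEEGgss=4 CcEEggSS=2 CcEEggSs=4 CcEEggss=2 CcEeGGSS=4 CcEeGGSs=8 CcEeGGss=4 CcEeGgSS=8 CcEeGgSs=16 CcEeGgss=8 CcEeggSS=4 CcEeggSs=8 CcEeggss=4 CceeGGSS=2 CceeGGSs=4 CceeGGss=2 CceeGgSS=4 CceeGgSs=8 CceeGgss=4 CceeggSS=2 CceeggSs=4 Cceeggss=2 ccEEGGSS=2 ccEEGGSs=4 ccEEGGss=2 ccEEGgSS=4 ccEEGgSs=8 ccEEGgss=4 ccEEggSS=2 ccEEggSs=4 ccEEggss=2 ccEeGGSS=4 ccEeGGSs=8 ccEeGGss=4 ccEeGgSS=8 ccEeGgSs=16 ccEeGgss=8 ccEeggSS=4 ccEeggSs=8 ccEeggss=4 cceeGGSS=2 cceeGGSs=4 cceeGGss=2 cceeGgSS=4 cceeGgSs=8 cceeGgss=4 cceeggSS=2 cceeggSs=4 cceeggss=2
C_ E_ G_ ss hits 18/256; gcd=2; 18÷2/256÷2 = 9/128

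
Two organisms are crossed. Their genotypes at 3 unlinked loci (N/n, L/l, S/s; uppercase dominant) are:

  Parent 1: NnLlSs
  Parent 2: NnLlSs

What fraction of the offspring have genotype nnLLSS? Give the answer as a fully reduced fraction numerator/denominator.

P(nnLLSS) = 1/64

NnLlSs gametes: NLS×1, NLs×1, NlS×1, Nls×1, nLS×1, nLs×1, nlS×1, nls×1
NnLlSs gametes: NLS×1, NLs×1, NlS×1, Nls×1, nLS×1, nLs×1, nlS×1, nls×1
NnLlSs×NnLlSs grid (8·8=64): NNLLSS=1 NNLLSs=2 NNLLss=1 NNLlSS=2 NNLlSs=4 NNLlss=2 NNllSS=1 NNllSs=2 NNllss=1 NnLLSS=2 NnLLSs=4 NnLLss=2 NnLlSS=4 NnLlSs=8 NnLlss=4 NnllSS=2 NnllSs=4 Nnllss=2 nnLLSS=1 nnLLSs=2 nnLLss=1 nnLlSS=2 nnLlSs=4 nnLlss=2 nnllSS=1 nnllSs=2 nnllss=1
nnLLSS hits 1/64; gcd=1; 1÷1/64÷1 = 1/64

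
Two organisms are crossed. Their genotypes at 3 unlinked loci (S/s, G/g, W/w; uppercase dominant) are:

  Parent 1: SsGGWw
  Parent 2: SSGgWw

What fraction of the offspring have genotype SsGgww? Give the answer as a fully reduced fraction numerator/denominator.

P(SsGgww) = 1/16

SsGGWw gametes: SGW×2, SGw×2, sGW×2, sGw×2
SSGgWw gametes: SGW×2, SGw×2, SgW×2, Sgw×2
SsGGWw×SSGgWw grid (8·8=64): SSGGWW=4 SSGGWw=8 SSGGww=4 SSGgWW=4 SSGgWw=8 SSGgww=4 SsGGWW=4 SsGGWw=8 SsGGww=4 SsGgWW=4 SsGgWw=8 SsGgww=4
SsGgww hits 4/64; gcd=4; 4÷4/64÷4 = 1/16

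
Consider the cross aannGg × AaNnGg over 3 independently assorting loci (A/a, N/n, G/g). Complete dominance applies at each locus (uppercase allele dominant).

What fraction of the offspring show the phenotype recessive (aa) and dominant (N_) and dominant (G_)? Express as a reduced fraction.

P(aa N_ G_) = 3/16

aannGg gametes: anG×4, ang×4
AaNnGg gametes: ANG×1, ANg×1, AnG×1, Ang×1, aNG×1, aNg×1, anG×1, ang×1
aannGg×AaNnGg grid (8·8=64): AaNnGG=4 AaNnGg=8 AaNngg=4 AannGG=4 AannGg=8 Aanngg=4 aaNnGG=4 aaNnGg=8 aaNngg=4 aannGG=4 aannGg=8 aanngg=4
aa N_ G_ hits 12/64; gcd=4; 12÷4/64÷4 = 3/16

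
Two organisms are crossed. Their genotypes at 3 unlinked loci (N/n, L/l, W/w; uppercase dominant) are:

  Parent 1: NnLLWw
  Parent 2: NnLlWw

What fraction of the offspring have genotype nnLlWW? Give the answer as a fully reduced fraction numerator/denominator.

P(nnLlWW) = 1/32

NnLLWw gametes: NLW×2, NLw×2, nLW×2, nLw×2
NnLlWw gametes: NLW×1, NLw×1, NlW×1, Nlw×1, nLW×1, nLw×1, nlW×1, nlw×1
NnLLWw×NnLlWw grid (8·8=64): NNLLWW=2 NNLLWw=4 NNLLww=2 NNLlWW=2 NNLlWw=4 NNLlww=2 NnLLWW=4 NnLLWw=8 NnLLww=4 NnLlWW=4 NnLlWw=8 NnLlww=4 nnLLWW=2 nnLLWw=4 nnLLww=2 nnLlWW=2 nnLlWw=4 nnLlww=2
nnLlWW hits 2/64; gcd=2; 2÷2/64÷2 = 1/32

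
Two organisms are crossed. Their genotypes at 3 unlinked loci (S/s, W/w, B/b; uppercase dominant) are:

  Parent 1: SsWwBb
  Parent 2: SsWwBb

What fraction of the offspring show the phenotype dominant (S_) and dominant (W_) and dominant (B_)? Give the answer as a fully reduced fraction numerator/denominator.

SsWwBb gametes: SWB×1, SWb×1, SwB×1, Swb×1, sWB×1, sWb×1, swB×1, swb×1
SsWwBb gametes: SWB×1, SWb×1, SwB×1, Swb×1, sWB×1, sWb×1, swB×1, swb×1
SsWwBb×SsWwBb grid (8·8=64): SSWWBB=1 SSWWBb=2 SSWWbb=1 SSWwBB=2 SSWwBb=4 SSWwbb=2 SSwwBB=1 SSwwBb=2 SSwwbb=1 SsWWBB=2 SsWWBb=4 SsWWbb=2 SsWwBB=4 SsWwBb=8 SsWwbb=4 SswwBB=2 SswwBb=4 Sswwbb=2 ssWWBB=1 ssWWBb=2 ssWWbb=1 ssWwBB=2 ssWwBb=4 ssWwbb=2 sswwBB=1 sswwBb=2 sswwbb=1
S_ W_ B_ hits 27/64; gcd=1; 27÷1/64÷1 = 27/64

P(S_ W_ B_) = 27/64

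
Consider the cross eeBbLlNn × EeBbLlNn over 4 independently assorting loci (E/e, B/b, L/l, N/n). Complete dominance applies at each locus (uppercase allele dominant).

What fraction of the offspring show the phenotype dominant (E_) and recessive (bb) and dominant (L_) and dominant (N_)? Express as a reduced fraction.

eeBbLlNn gametes: eBLN×2, eBLn×2, eBlN×2, eBln×2, ebLN×2, ebLn×2, eblN×2, ebln×2
EeBbLlNn gametes: EBLN×1, EBLn×1, EBlN×1, EBln×1, EbLN×1, EbLn×1, EblN×1, Ebln×1, eBLN×1, eBLn×1, eBlN×1, eBln×1, ebLN×1, ebLn×1, eblN×1, ebln×1
eeBbLlNn×EeBbLlNn grid (16·16=256): EeBBLLNN=2 EeBBLLNn=4 EeBBLLnn=2 EeBBLlNN=4 EeBBLlNn=8 EeBBLlnn=4 EeBBllNN=2 EeBBllNn=4 EeBBllnn=2 EeBbLLNN=4 EeBbLLNn=8 EeBbLLnn=4 EeBbLlNN=8 EeBbLlNn=16 EeBbLlnn=8 EeBbllNN=4 EeBbllNn=8 EeBbllnn=4 EebbLLNN=2 EebbLLNn=4 EebbLLnn=2 EebbLlNN=4 EebbLlNn=8 EebbLlnn=4 EebbllNN=2 EebbllNn=4 Eebbllnn=2 eeBBLLNN=2 eeBBLLNn=4 eeBBLLnn=2 eeBBLlNN=4 eeBBLlNn=8 eeBBLlnn=4 eeBBllNN=2 eeBBllNn=4 eeBBllnn=2 eeBbLLNN=4 eeBbLLNn=8 eeBbLLnn=4 eeBbLlNN=8 eeBbLlNn=16 eeBbLlnn=8 eeBbllNN=4 eeBbllNn=8 eeBbllnn=4 eebbLLNN=2 eebbLLNn=4 eebbLLnn=2 eebbLlNN=4 eebbLlNn=8 eebbLlnn=4 eebbllNN=2 eebbllNn=4 eebbllnn=2
E_ bb L_ N_ hits 18/256; gcd=2; 18÷2/256÷2 = 9/128

P(E_ bb L_ N_) = 9/128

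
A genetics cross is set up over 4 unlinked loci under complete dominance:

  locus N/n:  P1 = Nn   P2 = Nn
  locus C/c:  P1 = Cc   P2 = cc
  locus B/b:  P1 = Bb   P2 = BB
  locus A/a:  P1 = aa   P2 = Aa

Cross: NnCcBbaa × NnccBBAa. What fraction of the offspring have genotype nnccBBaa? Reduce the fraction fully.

NnCcBbaa gametes: NCBa×2, NCba×2, NcBa×2, Ncba×2, nCBa×2, nCba×2, ncBa×2, ncba×2
NnccBBAa gametes: NcBA×4, NcBa×4, ncBA×4, ncBa×4
NnCcBbaa×NnccBBAa grid (16·16=256): NNCcBBAa=8 NNCcBBaa=8 NNCcBbAa=8 NNCcBbaa=8 NNccBBAa=8 NNccBBaa=8 NNccBbAa=8 NNccBbaa=8 NnCcBBAa=16 NnCcBBaa=16 NnCcBbAa=16 NnCcBbaa=16 NnccBBAa=16 NnccBBaa=16 NnccBbAa=16 NnccBbaa=16 nnCcBBAa=8 nnCcBBaa=8 nnCcBbAa=8 nnCcBbaa=8 nnccBBAa=8 nnccBBaa=8 nnccBbAa=8 nnccBbaa=8
nnccBBaa hits 8/256; gcd=8; 8÷8/256÷8 = 1/32

P(nnccBBaa) = 1/32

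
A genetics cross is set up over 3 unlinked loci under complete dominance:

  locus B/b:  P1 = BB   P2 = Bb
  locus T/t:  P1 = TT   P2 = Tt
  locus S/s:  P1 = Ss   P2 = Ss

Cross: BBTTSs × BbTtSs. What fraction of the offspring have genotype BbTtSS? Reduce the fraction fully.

P(BbTtSS) = 1/16

BBTTSs gametes: BTS×4, BTs×4
BbTtSs gametes: BTS×1, BTs×1, BtS×1, Bts×1, bTS×1, bTs×1, btS×1, bts×1
BBTTSs×BbTtSs grid (8·8=64): BBTTSS=4 BBTTSs=8 BBTTss=4 BBTtSS=4 BBTtSs=8 BBTtss=4 BbTTSS=4 BbTTSs=8 BbTTss=4 BbTtSS=4 BbTtSs=8 BbTtss=4
BbTtSS hits 4/64; gcd=4; 4÷4/64÷4 = 1/16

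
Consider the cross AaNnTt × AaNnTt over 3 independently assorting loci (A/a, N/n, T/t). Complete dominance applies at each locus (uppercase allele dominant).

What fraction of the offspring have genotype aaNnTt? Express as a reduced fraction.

P(aaNnTt) = 1/16

AaNnTt gametes: ANT×1, ANt×1, AnT×1, Ant×1, aNT×1, aNt×1, anT×1, ant×1
AaNnTt gametes: ANT×1, ANt×1, AnT×1, Ant×1, aNT×1, aNt×1, anT×1, ant×1
AaNnTt×AaNnTt grid (8·8=64): AANNTT=1 AANNTt=2 AANNtt=1 AANnTT=2 AANnTt=4 AANntt=2 AAnnTT=1 AAnnTt=2 AAnntt=1 AaNNTT=2 AaNNTt=4 AaNNtt=2 AaNnTT=4 AaNnTt=8 AaNntt=4 AannTT=2 AannTt=4 Aanntt=2 aaNNTT=1 aaNNTt=2 aaNNtt=1 aaNnTT=2 aaNnTt=4 aaNntt=2 aannTT=1 aannTt=2 aanntt=1
aaNnTt hits 4/64; gcd=4; 4÷4/64÷4 = 1/16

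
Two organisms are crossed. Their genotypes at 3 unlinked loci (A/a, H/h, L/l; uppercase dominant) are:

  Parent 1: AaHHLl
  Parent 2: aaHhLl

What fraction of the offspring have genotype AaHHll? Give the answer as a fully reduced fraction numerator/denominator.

P(AaHHll) = 1/16

AaHHLl gametes: AHL×2, AHl×2, aHL×2, aHl×2
aaHhLl gametes: aHL×2, aHl×2, ahL×2, ahl×2
AaHHLl×aaHhLl grid (8·8=64): AaHHLL=4 AaHHLl=8 AaHHll=4 AaHhLL=4 AaHhLl=8 AaHhll=4 aaHHLL=4 aaHHLl=8 aaHHll=4 aaHhLL=4 aaHhLl=8 aaHhll=4
AaHHll hits 4/64; gcd=4; 4÷4/64÷4 = 1/16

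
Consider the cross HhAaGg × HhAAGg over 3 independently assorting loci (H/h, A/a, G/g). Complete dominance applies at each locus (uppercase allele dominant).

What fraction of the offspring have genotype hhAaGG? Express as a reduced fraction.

P(hhAaGG) = 1/32

HhAaGg gametes: HAG×1, HAg×1, HaG×1, Hag×1, hAG×1, hAg×1, haG×1, hag×1
HhAAGg gametes: HAG×2, HAg×2, hAG×2, hAg×2
HhAaGg×HhAAGg grid (8·8=64): HHAAGG=2 HHAAGg=4 HHAAgg=2 HHAaGG=2 HHAaGg=4 HHAagg=2 HhAAGG=4 HhAAGg=8 HhAAgg=4 HhAaGG=4 HhAaGg=8 HhAagg=4 hhAAGG=2 hhAAGg=4 hhAAgg=2 hhAaGG=2 hhAaGg=4 hhAagg=2
hhAaGG hits 2/64; gcd=2; 2÷2/64÷2 = 1/32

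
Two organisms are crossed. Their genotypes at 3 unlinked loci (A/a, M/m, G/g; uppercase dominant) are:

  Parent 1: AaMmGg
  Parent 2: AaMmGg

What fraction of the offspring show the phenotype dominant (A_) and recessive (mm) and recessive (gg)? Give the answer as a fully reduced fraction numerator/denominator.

AaMmGg gametes: AMG×1, AMg×1, AmG×1, Amg×1, aMG×1, aMg×1, amG×1, amg×1
AaMmGg gametes: AMG×1, AMg×1, AmG×1, Amg×1, aMG×1, aMg×1, amG×1, amg×1
AaMmGg×AaMmGg grid (8·8=64): AAMMGG=1 AAMMGg=2 AAMMgg=1 AAMmGG=2 AAMmGg=4 AAMmgg=2 AAmmGG=1 AAmmGg=2 AAmmgg=1 AaMMGG=2 AaMMGg=4 AaMMgg=2 AaMmGG=4 AaMmGg=8 AaMmgg=4 AammGG=2 AammGg=4 Aammgg=2 aaMMGG=1 aaMMGg=2 aaMMgg=1 aaMmGG=2 aaMmGg=4 aaMmgg=2 aammGG=1 aammGg=2 aammgg=1
A_ mm gg hits 3/64; gcd=1; 3÷1/64÷1 = 3/64

P(A_ mm gg) = 3/64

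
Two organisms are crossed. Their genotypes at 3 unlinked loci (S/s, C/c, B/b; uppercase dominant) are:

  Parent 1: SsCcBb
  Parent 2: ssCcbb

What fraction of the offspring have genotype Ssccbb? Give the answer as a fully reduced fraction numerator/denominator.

SsCcBb gametes: SCB×1, SCb×1, ScB×1, Scb×1, sCB×1, sCb×1, scB×1, scb×1
ssCcbb gametes: sCb×4, scb×4
SsCcBb×ssCcbb grid (8·8=64): SsCCBb=4 SsCCbb=4 SsCcBb=8 SsCcbb=8 SsccBb=4 Ssccbb=4 ssCCBb=4 ssCCbb=4 ssCcBb=8 ssCcbb=8 ssccBb=4 ssccbb=4
Ssccbb hits 4/64; gcd=4; 4÷4/64÷4 = 1/16

P(Ssccbb) = 1/16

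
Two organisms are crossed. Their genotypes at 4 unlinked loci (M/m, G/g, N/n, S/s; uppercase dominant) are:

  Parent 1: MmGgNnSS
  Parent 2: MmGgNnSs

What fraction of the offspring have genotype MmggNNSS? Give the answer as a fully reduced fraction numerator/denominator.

P(MmggNNSS) = 1/64

MmGgNnSS gametes: MGNS×2, MGnS×2, MgNS×2, MgnS×2, mGNS×2, mGnS×2, mgNS×2, mgnS×2
MmGgNnSs gametes: MGNS×1, MGNs×1, MGnS×1, MGns×1, MgNS×1, MgNs×1, MgnS×1, Mgns×1, mGNS×1, mGNs×1, mGnS×1, mGns×1, mgNS×1, mgNs×1, mgnS×1, mgns×1
MmGgNnSS×MmGgNnSs grid (16·16=256): MMGGNNSS=2 MMGGNNSs=2 MMGGNnSS=4 MMGGNnSs=4 MMGGnnSS=2 MMGGnnSs=2 MMGgNNSS=4 MMGgNNSs=4 MMGgNnSS=8 MMGgNnSs=8 MMGgnnSS=4 MMGgnnSs=4 MMggNNSS=2 MMggNNSs=2 MMggNnSS=4 MMggNnSs=4 MMggnnSS=2 MMggnnSs=2 MmGGNNSS=4 MmGGNNSs=4 MmGGNnSS=8 MmGGNnSs=8 MmGGnnSS=4 MmGGnnSs=4 MmGgNNSS=8 MmGgNNSs=8 MmGgNnSS=16 MmGgNnSs=16 MmGgnnSS=8 MmGgnnSs=8 MmggNNSS=4 MmggNNSs=4 MmggNnSS=8 MmggNnSs=8 MmggnnSS=4 MmggnnSs=4 mmGGNNSS=2 mmGGNNSs=2 mmGGNnSS=4 mmGGNnSs=4 mmGGnnSS=2 mmGGnnSs=2 mmGgNNSS=4 mmGgNNSs=4 mmGgNnSS=8 mmGgNnSs=8 mmGgnnSS=4 mmGgnnSs=4 mmggNNSS=2 mmggNNSs=2 mmggNnSS=4 mmggNnSs=4 mmggnnSS=2 mmggnnSs=2
MmggNNSS hits 4/256; gcd=4; 4÷4/256÷4 = 1/64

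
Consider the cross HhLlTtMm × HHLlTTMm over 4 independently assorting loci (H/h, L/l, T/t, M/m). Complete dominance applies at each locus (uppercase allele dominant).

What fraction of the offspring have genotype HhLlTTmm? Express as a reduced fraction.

HhLlTtMm gametes: HLTM×1, HLTm×1, HLtM×1, HLtm×1, HlTM×1, HlTm×1, HltM×1, Hltm×1, hLTM×1, hLTm×1, hLtM×1, hLtm×1, hlTM×1, hlTm×1, hltM×1, hltm×1
HHLlTTMm gametes: HLTM×4, HLTm×4, HlTM×4, HlTm×4
HhLlTtMm×HHLlTTMm grid (16·16=256): HHLLTTMM=4 HHLLTTMm=8 HHLLTTmm=4 HHLLTtMM=4 HHLLTtMm=8 HHLLTtmm=4 HHLlTTMM=8 HHLlTTMm=16 HHLlTTmm=8 HHLlTtMM=8 HHLlTtMm=16 HHLlTtmm=8 HHllTTMM=4 HHllTTMm=8 HHllTTmm=4 HHllTtMM=4 HHllTtMm=8 HHllTtmm=4 HhLLTTMM=4 HhLLTTMm=8 HhLLTTmm=4 HhLLTtMM=4 HhLLTtMm=8 HhLLTtmm=4 HhLlTTMM=8 HhLlTTMm=16 HhLlTTmm=8 HhLlTtMM=8 HhLlTtMm=16 HhLlTtmm=8 HhllTTMM=4 HhllTTMm=8 HhllTTmm=4 HhllTtMM=4 HhllTtMm=8 HhllTtmm=4
HhLlTTmm hits 8/256; gcd=8; 8÷8/256÷8 = 1/32

P(HhLlTTmm) = 1/32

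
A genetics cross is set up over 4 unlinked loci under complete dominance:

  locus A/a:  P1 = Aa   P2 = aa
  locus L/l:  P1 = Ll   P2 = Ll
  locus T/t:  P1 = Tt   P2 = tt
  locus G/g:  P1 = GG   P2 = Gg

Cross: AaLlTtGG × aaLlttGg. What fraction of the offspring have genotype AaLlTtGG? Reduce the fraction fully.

P(AaLlTtGG) = 1/16

AaLlTtGG gametes: ALTG×2, ALtG×2, AlTG×2, AltG×2, aLTG×2, aLtG×2, alTG×2, altG×2
aaLlttGg gametes: aLtG×4, aLtg×4, altG×4, altg×4
AaLlTtGG×aaLlttGg grid (16·16=256): AaLLTtGG=8 AaLLTtGg=8 AaLLttGG=8 AaLLttGg=8 AaLlTtGG=16 AaLlTtGg=16 AaLlttGG=16 AaLlttGg=16 AallTtGG=8 AallTtGg=8 AallttGG=8 AallttGg=8 aaLLTtGG=8 aaLLTtGg=8 aaLLttGG=8 aaLLttGg=8 aaLlTtGG=16 aaLlTtGg=16 aaLlttGG=16 aaLlttGg=16 aallTtGG=8 aallTtGg=8 aallttGG=8 aallttGg=8
AaLlTtGG hits 16/256; gcd=16; 16÷16/256÷16 = 1/16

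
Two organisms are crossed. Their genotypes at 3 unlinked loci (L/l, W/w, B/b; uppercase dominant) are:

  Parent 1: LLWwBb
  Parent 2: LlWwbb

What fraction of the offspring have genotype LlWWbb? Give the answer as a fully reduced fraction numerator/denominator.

LLWwBb gametes: LWB×2, LWb×2, LwB×2, Lwb×2
LlWwbb gametes: LWb×2, Lwb×2, lWb×2, lwb×2
LLWwBb×LlWwbb grid (8·8=64): LLWWBb=4 LLWWbb=4 LLWwBb=8 LLWwbb=8 LLwwBb=4 LLwwbb=4 LlWWBb=4 LlWWbb=4 LlWwBb=8 LlWwbb=8 LlwwBb=4 Llwwbb=4
LlWWbb hits 4/64; gcd=4; 4÷4/64÷4 = 1/16

P(LlWWbb) = 1/16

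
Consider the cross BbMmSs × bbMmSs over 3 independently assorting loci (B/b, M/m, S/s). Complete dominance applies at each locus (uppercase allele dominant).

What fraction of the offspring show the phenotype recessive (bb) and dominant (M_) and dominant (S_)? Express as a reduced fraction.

BbMmSs gametes: BMS×1, BMs×1, BmS×1, Bms×1, bMS×1, bMs×1, bmS×1, bms×1
bbMmSs gametes: bMS×2, bMs×2, bmS×2, bms×2
BbMmSs×bbMmSs grid (8·8=64): BbMMSS=2 BbMMSs=4 BbMMss=2 BbMmSS=4 BbMmSs=8 BbMmss=4 BbmmSS=2 BbmmSs=4 Bbmmss=2 bbMMSS=2 bbMMSs=4 bbMMss=2 bbMmSS=4 bbMmSs=8 bbMmss=4 bbmmSS=2 bbmmSs=4 bbmmss=2
bb M_ S_ hits 18/64; gcd=2; 18÷2/64÷2 = 9/32

P(bb M_ S_) = 9/32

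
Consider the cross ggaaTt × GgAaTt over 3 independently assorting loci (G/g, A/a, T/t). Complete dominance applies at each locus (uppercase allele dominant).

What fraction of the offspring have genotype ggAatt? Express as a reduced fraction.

ggaaTt gametes: gaT×4, gat×4
GgAaTt gametes: GAT×1, GAt×1, GaT×1, Gat×1, gAT×1, gAt×1, gaT×1, gat×1
ggaaTt×GgAaTt grid (8·8=64): GgAaTT=4 GgAaTt=8 GgAatt=4 GgaaTT=4 GgaaTt=8 Ggaatt=4 ggAaTT=4 ggAaTt=8 ggAatt=4 ggaaTT=4 ggaaTt=8 ggaatt=4
ggAatt hits 4/64; gcd=4; 4÷4/64÷4 = 1/16

P(ggAatt) = 1/16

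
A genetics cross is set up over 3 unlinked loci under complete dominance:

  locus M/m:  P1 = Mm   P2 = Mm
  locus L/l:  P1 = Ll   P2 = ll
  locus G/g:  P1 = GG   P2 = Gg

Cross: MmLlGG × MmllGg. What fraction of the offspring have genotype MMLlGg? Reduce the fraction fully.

MmLlGG gametes: MLG×2, MlG×2, mLG×2, mlG×2
MmllGg gametes: MlG×2, Mlg×2, mlG×2, mlg×2
MmLlGG×MmllGg grid (8·8=64): MMLlGG=4 MMLlGg=4 MMllGG=4 MMllGg=4 MmLlGG=8 MmLlGg=8 MmllGG=8 MmllGg=8 mmLlGG=4 mmLlGg=4 mmllGG=4 mmllGg=4
MMLlGg hits 4/64; gcd=4; 4÷4/64÷4 = 1/16

P(MMLlGg) = 1/16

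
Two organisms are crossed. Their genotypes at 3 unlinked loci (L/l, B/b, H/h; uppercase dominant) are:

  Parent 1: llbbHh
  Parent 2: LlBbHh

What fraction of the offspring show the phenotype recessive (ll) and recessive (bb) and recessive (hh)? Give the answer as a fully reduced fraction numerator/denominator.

P(ll bb hh) = 1/16

llbbHh gametes: lbH×4, lbh×4
LlBbHh gametes: LBH×1, LBh×1, LbH×1, Lbh×1, lBH×1, lBh×1, lbH×1, lbh×1
llbbHh×LlBbHh grid (8·8=64): LlBbHH=4 LlBbHh=8 LlBbhh=4 LlbbHH=4 LlbbHh=8 Llbbhh=4 llBbHH=4 llBbHh=8 llBbhh=4 llbbHH=4 llbbHh=8 llbbhh=4
ll bb hh hits 4/64; gcd=4; 4÷4/64÷4 = 1/16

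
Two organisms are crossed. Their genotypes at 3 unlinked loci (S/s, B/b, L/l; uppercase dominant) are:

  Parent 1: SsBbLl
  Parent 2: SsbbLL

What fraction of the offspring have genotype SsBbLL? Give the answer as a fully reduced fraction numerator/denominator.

SsBbLl gametes: SBL×1, SBl×1, SbL×1, Sbl×1, sBL×1, sBl×1, sbL×1, sbl×1
SsbbLL gametes: SbL×4, sbL×4
SsBbLl×SsbbLL grid (8·8=64): SSBbLL=4 SSBbLl=4 SSbbLL=4 SSbbLl=4 SsBbLL=8 SsBbLl=8 SsbbLL=8 SsbbLl=8 ssBbLL=4 ssBbLl=4 ssbbLL=4 ssbbLl=4
SsBbLL hits 8/64; gcd=8; 8÷8/64÷8 = 1/8

P(SsBbLL) = 1/8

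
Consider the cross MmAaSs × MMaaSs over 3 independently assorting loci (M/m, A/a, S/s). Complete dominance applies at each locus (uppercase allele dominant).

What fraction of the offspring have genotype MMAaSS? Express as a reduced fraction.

MmAaSs gametes: MAS×1, MAs×1, MaS×1, Mas×1, mAS×1, mAs×1, maS×1, mas×1
MMaaSs gametes: MaS×4, Mas×4
MmAaSs×MMaaSs grid (8·8=64): MMAaSS=4 MMAaSs=8 MMAass=4 MMaaSS=4 MMaaSs=8 MMaass=4 MmAaSS=4 MmAaSs=8 MmAass=4 MmaaSS=4 MmaaSs=8 Mmaass=4
MMAaSS hits 4/64; gcd=4; 4÷4/64÷4 = 1/16

P(MMAaSS) = 1/16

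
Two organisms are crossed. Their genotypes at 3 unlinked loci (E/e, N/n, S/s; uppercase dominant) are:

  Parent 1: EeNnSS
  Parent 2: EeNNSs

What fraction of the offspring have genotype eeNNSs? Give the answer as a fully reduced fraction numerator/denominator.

P(eeNNSs) = 1/16

EeNnSS gametes: ENS×2, EnS×2, eNS×2, enS×2
EeNNSs gametes: ENS×2, ENs×2, eNS×2, eNs×2
EeNnSS×EeNNSs grid (8·8=64): EENNSS=4 EENNSs=4 EENnSS=4 EENnSs=4 EeNNSS=8 EeNNSs=8 EeNnSS=8 EeNnSs=8 eeNNSS=4 eeNNSs=4 eeNnSS=4 eeNnSs=4
eeNNSs hits 4/64; gcd=4; 4÷4/64÷4 = 1/16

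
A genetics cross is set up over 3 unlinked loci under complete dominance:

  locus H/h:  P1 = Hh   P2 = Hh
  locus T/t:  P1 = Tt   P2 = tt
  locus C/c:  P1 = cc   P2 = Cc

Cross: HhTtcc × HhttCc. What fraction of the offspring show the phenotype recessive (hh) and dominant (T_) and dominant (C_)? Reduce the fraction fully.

HhTtcc gametes: HTc×2, Htc×2, hTc×2, htc×2
HhttCc gametes: HtC×2, Htc×2, htC×2, htc×2
HhTtcc×HhttCc grid (8·8=64): HHTtCc=4 HHTtcc=4 HHttCc=4 HHttcc=4 HhTtCc=8 HhTtcc=8 HhttCc=8 Hhttcc=8 hhTtCc=4 hhTtcc=4 hhttCc=4 hhttcc=4
hh T_ C_ hits 4/64; gcd=4; 4÷4/64÷4 = 1/16

P(hh T_ C_) = 1/16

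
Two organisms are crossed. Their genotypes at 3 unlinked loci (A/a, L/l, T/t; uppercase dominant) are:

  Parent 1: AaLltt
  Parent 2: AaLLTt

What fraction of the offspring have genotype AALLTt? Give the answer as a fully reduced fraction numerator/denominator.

AaLltt gametes: ALt×2, Alt×2, aLt×2, alt×2
AaLLTt gametes: ALT×2, ALt×2, aLT×2, aLt×2
AaLltt×AaLLTt grid (8·8=64): AALLTt=4 AALLtt=4 AALlTt=4 AALltt=4 AaLLTt=8 AaLLtt=8 AaLlTt=8 AaLltt=8 aaLLTt=4 aaLLtt=4 aaLlTt=4 aaLltt=4
AALLTt hits 4/64; gcd=4; 4÷4/64÷4 = 1/16

P(AALLTt) = 1/16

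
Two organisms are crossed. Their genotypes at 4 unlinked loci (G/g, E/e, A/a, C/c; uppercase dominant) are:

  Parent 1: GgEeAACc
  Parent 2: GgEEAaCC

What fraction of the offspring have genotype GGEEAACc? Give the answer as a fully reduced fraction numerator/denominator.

P(GGEEAACc) = 1/32

GgEeAACc gametes: GEAC×2, GEAc×2, GeAC×2, GeAc×2, gEAC×2, gEAc×2, geAC×2, geAc×2
GgEEAaCC gametes: GEAC×4, GEaC×4, gEAC×4, gEaC×4
GgEeAACc×GgEEAaCC grid (16·16=256): GGEEAACC=8 GGEEAACc=8 GGEEAaCC=8 GGEEAaCc=8 GGEeAACC=8 GGEeAACc=8 GGEeAaCC=8 GGEeAaCc=8 GgEEAACC=16 GgEEAACc=16 GgEEAaCC=16 GgEEAaCc=16 GgEeAACC=16 GgEeAACc=16 GgEeAaCC=16 GgEeAaCc=16 ggEEAACC=8 ggEEAACc=8 ggEEAaCC=8 ggEEAaCc=8 ggEeAACC=8 ggEeAACc=8 ggEeAaCC=8 ggEeAaCc=8
GGEEAACc hits 8/256; gcd=8; 8÷8/256÷8 = 1/32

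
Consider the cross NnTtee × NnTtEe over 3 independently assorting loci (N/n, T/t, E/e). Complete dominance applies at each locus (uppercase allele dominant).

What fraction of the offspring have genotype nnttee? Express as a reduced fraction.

NnTtee gametes: NTe×2, Nte×2, nTe×2, nte×2
NnTtEe gametes: NTE×1, NTe×1, NtE×1, Nte×1, nTE×1, nTe×1, ntE×1, nte×1
NnTtee×NnTtEe grid (8·8=64): NNTTEe=2 NNTTee=2 NNTtEe=4 NNTtee=4 NNttEe=2 NNttee=2 NnTTEe=4 NnTTee=4 NnTtEe=8 NnTtee=8 NnttEe=4 Nnttee=4 nnTTEe=2 nnTTee=2 nnTtEe=4 nnTtee=4 nnttEe=2 nnttee=2
nnttee hits 2/64; gcd=2; 2÷2/64÷2 = 1/32

P(nnttee) = 1/32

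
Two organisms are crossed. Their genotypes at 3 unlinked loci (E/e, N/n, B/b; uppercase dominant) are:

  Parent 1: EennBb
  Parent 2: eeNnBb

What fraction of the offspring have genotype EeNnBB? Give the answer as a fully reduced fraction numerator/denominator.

P(EeNnBB) = 1/16

EennBb gametes: EnB×2, Enb×2, enB×2, enb×2
eeNnBb gametes: eNB×2, eNb×2, enB×2, enb×2
EennBb×eeNnBb grid (8·8=64): EeNnBB=4 EeNnBb=8 EeNnbb=4 EennBB=4 EennBb=8 Eennbb=4 eeNnBB=4 eeNnBb=8 eeNnbb=4 eennBB=4 eennBb=8 eennbb=4
EeNnBB hits 4/64; gcd=4; 4÷4/64÷4 = 1/16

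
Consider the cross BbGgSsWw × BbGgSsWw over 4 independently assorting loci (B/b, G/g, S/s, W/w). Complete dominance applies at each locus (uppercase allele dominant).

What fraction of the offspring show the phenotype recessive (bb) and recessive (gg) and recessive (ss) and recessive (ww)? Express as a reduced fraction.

BbGgSsWw gametes: BGSW×1, BGSw×1, BGsW×1, BGsw×1, BgSW×1, BgSw×1, BgsW×1, Bgsw×1, bGSW×1, bGSw×1, bGsW×1, bGsw×1, bgSW×1, bgSw×1, bgsW×1, bgsw×1
BbGgSsWw gametes: BGSW×1, BGSw×1, BGsW×1, BGsw×1, BgSW×1, BgSw×1, BgsW×1, Bgsw×1, bGSW×1, bGSw×1, bGsW×1, bGsw×1, bgSW×1, bgSw×1, bgsW×1, bgsw×1
BbGgSsWw×BbGgSsWw grid (16·16=256): BBGGSSWW=1 BBGGSSWw=2 BBGGSSww=1 BBGGSsWW=2 BBGGSsWw=4 BBGGSsww=2 BBGGssWW=1 BBGGssWw=2 BBGGssww=1 BBGgSSWW=2 BBGgSSWw=4 BBGgSSww=2 BBGgSsWW=4 BBGgSsWw=8 BBGgSsww=4 BBGgssWW=2 BBGgssWw=4 BBGgssww=2 BBggSSWW=1 BBggSSWw=2 BBggSSww=1 BBggSsWW=2 BBggSsWw=4 BBggSsww=2 BBggssWW=1 BBggssWw=2 BBggssww=1 BbGGSSWW=2 BbGGSSWw=4 BbGGSSww=2 BbGGSsWW=4 BbGGSsWw=8 BbGGSsww=4 BbGGssWW=2 BbGGssWw=4 BbGGssww=2 BbGgSSWW=4 BbGgSSWw=8 BbGgSSww=4 BbGgSsWW=8 BbGgSsWw=16 BbGgSsww=8 BbGgssWW=4 BbGgssWw=8 BbGgssww=4 BbggSSWW=2 BbggSSWw=4 BbggSSww=2 BbggSsWW=4 BbggSsWw=8 BbggSsww=4 BbggssWW=2 BbggssWw=4 Bbggssww=2 bbGGSSWW=1 bbGGSSWw=2 bbGGSSww=1 bbGGSsWW=2 bbGGSsWw=4 bbGGSsww=2 bbGGssWW=1 bbGGssWw=2 bbGGssww=1 bbGgSSWW=2 bbGgSSWw=4 bbGgSSww=2 bbGgSsWW=4 bbGgSsWw=8 bbGgSsww=4 bbGgssWW=2 bbGgssWw=4 bbGgssww=2 bbggSSWW=1 bbggSSWw=2 bbggSSww=1 bbggSsWW=2 bbggSsWw=4 bbggSsww=2 bbggssWW=1 bbggssWw=2 bbggssww=1
bb gg ss ww hits 1/256; gcd=1; 1÷1/256÷1 = 1/256

P(bb gg ss ww) = 1/256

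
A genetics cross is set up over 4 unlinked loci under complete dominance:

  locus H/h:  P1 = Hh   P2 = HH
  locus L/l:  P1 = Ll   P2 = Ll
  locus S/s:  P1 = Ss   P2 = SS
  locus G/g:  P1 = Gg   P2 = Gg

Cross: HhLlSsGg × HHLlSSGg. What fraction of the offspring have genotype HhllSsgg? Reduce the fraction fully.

HhLlSsGg gametes: HLSG×1, HLSg×1, HLsG×1, HLsg×1, HlSG×1, HlSg×1, HlsG×1, Hlsg×1, hLSG×1, hLSg×1, hLsG×1, hLsg×1, hlSG×1, hlSg×1, hlsG×1, hlsg×1
HHLlSSGg gametes: HLSG×4, HLSg×4, HlSG×4, HlSg×4
HhLlSsGg×HHLlSSGg grid (16·16=256): HHLLSSGG=4 HHLLSSGg=8 HHLLSSgg=4 HHLLSsGG=4 HHLLSsGg=8 HHLLSsgg=4 HHLlSSGG=8 HHLlSSGg=16 HHLlSSgg=8 HHLlSsGG=8 HHLlSsGg=16 HHLlSsgg=8 HHllSSGG=4 HHllSSGg=8 HHllSSgg=4 HHllSsGG=4 HHllSsGg=8 HHllSsgg=4 HhLLSSGG=4 HhLLSSGg=8 HhLLSSgg=4 HhLLSsGG=4 HhLLSsGg=8 HhLLSsgg=4 HhLlSSGG=8 HhLlSSGg=16 HhLlSSgg=8 HhLlSsGG=8 HhLlSsGg=16 HhLlSsgg=8 HhllSSGG=4 HhllSSGg=8 HhllSSgg=4 HhllSsGG=4 HhllSsGg=8 HhllSsgg=4
HhllSsgg hits 4/256; gcd=4; 4÷4/256÷4 = 1/64

P(HhllSsgg) = 1/64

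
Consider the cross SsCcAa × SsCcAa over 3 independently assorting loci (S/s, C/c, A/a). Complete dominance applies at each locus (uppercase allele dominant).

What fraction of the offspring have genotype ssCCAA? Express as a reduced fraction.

P(ssCCAA) = 1/64

SsCcAa gametes: SCA×1, SCa×1, ScA×1, Sca×1, sCA×1, sCa×1, scA×1, sca×1
SsCcAa gametes: SCA×1, SCa×1, ScA×1, Sca×1, sCA×1, sCa×1, scA×1, sca×1
SsCcAa×SsCcAa grid (8·8=64): SSCCAA=1 SSCCAa=2 SSCCaa=1 SSCcAA=2 SSCcAa=4 SSCcaa=2 SSccAA=1 SSccAa=2 SSccaa=1 SsCCAA=2 SsCCAa=4 SsCCaa=2 SsCcAA=4 SsCcAa=8 SsCcaa=4 SsccAA=2 SsccAa=4 Ssccaa=2 ssCCAA=1 ssCCAa=2 ssCCaa=1 ssCcAA=2 ssCcAa=4 ssCcaa=2 ssccAA=1 ssccAa=2 ssccaa=1
ssCCAA hits 1/64; gcd=1; 1÷1/64÷1 = 1/64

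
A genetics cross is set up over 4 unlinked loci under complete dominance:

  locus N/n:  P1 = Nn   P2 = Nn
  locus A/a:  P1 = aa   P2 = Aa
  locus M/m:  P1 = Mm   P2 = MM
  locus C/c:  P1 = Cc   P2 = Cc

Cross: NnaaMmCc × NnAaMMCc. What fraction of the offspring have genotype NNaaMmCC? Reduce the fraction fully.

NnaaMmCc gametes: NaMC×2, NaMc×2, NamC×2, Namc×2, naMC×2, naMc×2, namC×2, namc×2
NnAaMMCc gametes: NAMC×2, NAMc×2, NaMC×2, NaMc×2, nAMC×2, nAMc×2, naMC×2, naMc×2
NnaaMmCc×NnAaMMCc grid (16·16=256): NNAaMMCC=4 NNAaMMCc=8 NNAaMMcc=4 NNAaMmCC=4 NNAaMmCc=8 NNAaMmcc=4 NNaaMMCC=4 NNaaMMCc=8 NNaaMMcc=4 NNaaMmCC=4 NNaaMmCc=8 NNaaMmcc=4 NnAaMMCC=8 NnAaMMCc=16 NnAaMMcc=8 NnAaMmCC=8 NnAaMmCc=16 NnAaMmcc=8 NnaaMMCC=8 NnaaMMCc=16 NnaaMMcc=8 NnaaMmCC=8 NnaaMmCc=16 NnaaMmcc=8 nnAaMMCC=4 nnAaMMCc=8 nnAaMMcc=4 nnAaMmCC=4 nnAaMmCc=8 nnAaMmcc=4 nnaaMMCC=4 nnaaMMCc=8 nnaaMMcc=4 nnaaMmCC=4 nnaaMmCc=8 nnaaMmcc=4
NNaaMmCC hits 4/256; gcd=4; 4÷4/256÷4 = 1/64

P(NNaaMmCC) = 1/64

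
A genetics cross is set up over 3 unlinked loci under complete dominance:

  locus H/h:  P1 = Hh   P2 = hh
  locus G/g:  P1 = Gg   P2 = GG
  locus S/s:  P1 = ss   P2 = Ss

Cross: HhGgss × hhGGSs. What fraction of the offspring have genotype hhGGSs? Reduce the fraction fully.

HhGgss gametes: HGs×2, Hgs×2, hGs×2, hgs×2
hhGGSs gametes: hGS×4, hGs×4
HhGgss×hhGGSs grid (8·8=64): HhGGSs=8 HhGGss=8 HhGgSs=8 HhGgss=8 hhGGSs=8 hhGGss=8 hhGgSs=8 hhGgss=8
hhGGSs hits 8/64; gcd=8; 8÷8/64÷8 = 1/8

P(hhGGSs) = 1/8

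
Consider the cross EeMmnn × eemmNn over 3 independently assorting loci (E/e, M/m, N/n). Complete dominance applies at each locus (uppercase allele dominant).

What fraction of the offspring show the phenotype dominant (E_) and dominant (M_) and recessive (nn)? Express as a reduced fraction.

EeMmnn gametes: EMn×2, Emn×2, eMn×2, emn×2
eemmNn gametes: emN×4, emn×4
EeMmnn×eemmNn grid (8·8=64): EeMmNn=8 EeMmnn=8 EemmNn=8 Eemmnn=8 eeMmNn=8 eeMmnn=8 eemmNn=8 eemmnn=8
E_ M_ nn hits 8/64; gcd=8; 8÷8/64÷8 = 1/8

P(E_ M_ nn) = 1/8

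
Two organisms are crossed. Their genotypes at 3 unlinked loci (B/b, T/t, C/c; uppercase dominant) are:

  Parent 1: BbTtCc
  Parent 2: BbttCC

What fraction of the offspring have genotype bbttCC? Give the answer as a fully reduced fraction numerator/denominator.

P(bbttCC) = 1/16

BbTtCc gametes: BTC×1, BTc×1, BtC×1, Btc×1, bTC×1, bTc×1, btC×1, btc×1
BbttCC gametes: BtC×4, btC×4
BbTtCc×BbttCC grid (8·8=64): BBTtCC=4 BBTtCc=4 BBttCC=4 BBttCc=4 BbTtCC=8 BbTtCc=8 BbttCC=8 BbttCc=8 bbTtCC=4 bbTtCc=4 bbttCC=4 bbttCc=4
bbttCC hits 4/64; gcd=4; 4÷4/64÷4 = 1/16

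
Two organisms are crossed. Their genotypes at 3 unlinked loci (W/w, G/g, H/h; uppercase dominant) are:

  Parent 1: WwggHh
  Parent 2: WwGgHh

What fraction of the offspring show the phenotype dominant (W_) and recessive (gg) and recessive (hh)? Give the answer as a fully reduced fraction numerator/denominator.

P(W_ gg hh) = 3/32

WwggHh gametes: WgH×2, Wgh×2, wgH×2, wgh×2
WwGgHh gametes: WGH×1, WGh×1, WgH×1, Wgh×1, wGH×1, wGh×1, wgH×1, wgh×1
WwggHh×WwGgHh grid (8·8=64): WWGgHH=2 WWGgHh=4 WWGghh=2 WWggHH=2 WWggHh=4 WWgghh=2 WwGgHH=4 WwGgHh=8 WwGghh=4 WwggHH=4 WwggHh=8 Wwgghh=4 wwGgHH=2 wwGgHh=4 wwGghh=2 wwggHH=2 wwggHh=4 wwgghh=2
W_ gg hh hits 6/64; gcd=2; 6÷2/64÷2 = 3/32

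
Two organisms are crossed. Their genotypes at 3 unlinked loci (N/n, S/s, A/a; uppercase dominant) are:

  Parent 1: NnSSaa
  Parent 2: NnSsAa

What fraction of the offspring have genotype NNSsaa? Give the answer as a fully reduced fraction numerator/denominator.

NnSSaa gametes: NSa×4, nSa×4
NnSsAa gametes: NSA×1, NSa×1, NsA×1, Nsa×1, nSA×1, nSa×1, nsA×1, nsa×1
NnSSaa×NnSsAa grid (8·8=64): NNSSAa=4 NNSSaa=4 NNSsAa=4 NNSsaa=4 NnSSAa=8 NnSSaa=8 NnSsAa=8 NnSsaa=8 nnSSAa=4 nnSSaa=4 nnSsAa=4 nnSsaa=4
NNSsaa hits 4/64; gcd=4; 4÷4/64÷4 = 1/16

P(NNSsaa) = 1/16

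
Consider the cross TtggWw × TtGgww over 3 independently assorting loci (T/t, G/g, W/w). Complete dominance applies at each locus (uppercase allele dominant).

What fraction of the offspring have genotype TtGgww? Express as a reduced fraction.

TtggWw gametes: TgW×2, Tgw×2, tgW×2, tgw×2
TtGgww gametes: TGw×2, Tgw×2, tGw×2, tgw×2
TtggWw×TtGgww grid (8·8=64): TTGgWw=4 TTGgww=4 TTggWw=4 TTggww=4 TtGgWw=8 TtGgww=8 TtggWw=8 Ttggww=8 ttGgWw=4 ttGgww=4 ttggWw=4 ttggww=4
TtGgww hits 8/64; gcd=8; 8÷8/64÷8 = 1/8

P(TtGgww) = 1/8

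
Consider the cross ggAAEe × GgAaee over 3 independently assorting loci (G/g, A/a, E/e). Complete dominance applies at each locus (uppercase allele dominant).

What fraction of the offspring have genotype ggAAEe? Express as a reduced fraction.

P(ggAAEe) = 1/8

ggAAEe gametes: gAE×4, gAe×4
GgAaee gametes: GAe×2, Gae×2, gAe×2, gae×2
ggAAEe×GgAaee grid (8·8=64): GgAAEe=8 GgAAee=8 GgAaEe=8 GgAaee=8 ggAAEe=8 ggAAee=8 ggAaEe=8 ggAaee=8
ggAAEe hits 8/64; gcd=8; 8÷8/64÷8 = 1/8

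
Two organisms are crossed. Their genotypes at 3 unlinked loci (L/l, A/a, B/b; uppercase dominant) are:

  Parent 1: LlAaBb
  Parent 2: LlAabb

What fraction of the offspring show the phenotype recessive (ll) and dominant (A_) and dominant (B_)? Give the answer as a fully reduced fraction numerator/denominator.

P(ll A_ B_) = 3/32

LlAaBb gametes: LAB×1, LAb×1, LaB×1, Lab×1, lAB×1, lAb×1, laB×1, lab×1
LlAabb gametes: LAb×2, Lab×2, lAb×2, lab×2
LlAaBb×LlAabb grid (8·8=64): LLAABb=2 LLAAbb=2 LLAaBb=4 LLAabb=4 LLaaBb=2 LLaabb=2 LlAABb=4 LlAAbb=4 LlAaBb=8 LlAabb=8 LlaaBb=4 Llaabb=4 llAABb=2 llAAbb=2 llAaBb=4 llAabb=4 llaaBb=2 llaabb=2
ll A_ B_ hits 6/64; gcd=2; 6÷2/64÷2 = 3/32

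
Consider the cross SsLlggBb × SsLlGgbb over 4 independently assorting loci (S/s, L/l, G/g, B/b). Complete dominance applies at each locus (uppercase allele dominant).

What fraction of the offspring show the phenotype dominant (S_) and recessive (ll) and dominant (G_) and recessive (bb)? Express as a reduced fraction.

P(S_ ll G_ bb) = 3/64

SsLlggBb gametes: SLgB×2, SLgb×2, SlgB×2, Slgb×2, sLgB×2, sLgb×2, slgB×2, slgb×2
SsLlGgbb gametes: SLGb×2, SLgb×2, SlGb×2, Slgb×2, sLGb×2, sLgb×2, slGb×2, slgb×2
SsLlggBb×SsLlGgbb grid (16·16=256): SSLLGgBb=4 SSLLGgbb=4 SSLLggBb=4 SSLLggbb=4 SSLlGgBb=8 SSLlGgbb=8 SSLlggBb=8 SSLlggbb=8 SSllGgBb=4 SSllGgbb=4 SSllggBb=4 SSllggbb=4 SsLLGgBb=8 SsLLGgbb=8 SsLLggBb=8 SsLLggbb=8 SsLlGgBb=16 SsLlGgbb=16 SsLlggBb=16 SsLlggbb=16 SsllGgBb=8 SsllGgbb=8 SsllggBb=8 Ssllggbb=8 ssLLGgBb=4 ssLLGgbb=4 ssLLggBb=4 ssLLggbb=4 ssLlGgBb=8 ssLlGgbb=8 ssLlggBb=8 ssLlggbb=8 ssllGgBb=4 ssllGgbb=4 ssllggBb=4 ssllggbb=4
S_ ll G_ bb hits 12/256; gcd=4; 12÷4/256÷4 = 3/64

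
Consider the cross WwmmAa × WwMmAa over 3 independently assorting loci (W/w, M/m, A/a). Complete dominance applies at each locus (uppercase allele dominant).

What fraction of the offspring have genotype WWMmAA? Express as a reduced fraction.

P(WWMmAA) = 1/32

WwmmAa gametes: WmA×2, Wma×2, wmA×2, wma×2
WwMmAa gametes: WMA×1, WMa×1, WmA×1, Wma×1, wMA×1, wMa×1, wmA×1, wma×1
WwmmAa×WwMmAa grid (8·8=64): WWMmAA=2 WWMmAa=4 WWMmaa=2 WWmmAA=2 WWmmAa=4 WWmmaa=2 WwMmAA=4 WwMmAa=8 WwMmaa=4 WwmmAA=4 WwmmAa=8 Wwmmaa=4 wwMmAA=2 wwMmAa=4 wwMmaa=2 wwmmAA=2 wwmmAa=4 wwmmaa=2
WWMmAA hits 2/64; gcd=2; 2÷2/64÷2 = 1/32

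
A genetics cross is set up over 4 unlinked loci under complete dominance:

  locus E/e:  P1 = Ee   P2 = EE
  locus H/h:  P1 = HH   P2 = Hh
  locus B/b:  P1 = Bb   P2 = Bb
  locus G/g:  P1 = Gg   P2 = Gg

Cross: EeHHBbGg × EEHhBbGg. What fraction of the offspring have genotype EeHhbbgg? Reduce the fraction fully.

P(EeHhbbgg) = 1/64

EeHHBbGg gametes: EHBG×2, EHBg×2, EHbG×2, EHbg×2, eHBG×2, eHBg×2, eHbG×2, eHbg×2
EEHhBbGg gametes: EHBG×2, EHBg×2, EHbG×2, EHbg×2, EhBG×2, EhBg×2, EhbG×2, Ehbg×2
EeHHBbGg×EEHhBbGg grid (16·16=256): EEHHBBGG=4 EEHHBBGg=8 EEHHBBgg=4 EEHHBbGG=8 EEHHBbGg=16 EEHHBbgg=8 EEHHbbGG=4 EEHHbbGg=8 EEHHbbgg=4 EEHhBBGG=4 EEHhBBGg=8 EEHhBBgg=4 EEHhBbGG=8 EEHhBbGg=16 EEHhBbgg=8 EEHhbbGG=4 EEHhbbGg=8 EEHhbbgg=4 EeHHBBGG=4 EeHHBBGg=8 EeHHBBgg=4 EeHHBbGG=8 EeHHBbGg=16 EeHHBbgg=8 EeHHbbGG=4 EeHHbbGg=8 EeHHbbgg=4 EeHhBBGG=4 EeHhBBGg=8 EeHhBBgg=4 EeHhBbGG=8 EeHhBbGg=16 EeHhBbgg=8 EeHhbbGG=4 EeHhbbGg=8 EeHhbbgg=4
EeHhbbgg hits 4/256; gcd=4; 4÷4/256÷4 = 1/64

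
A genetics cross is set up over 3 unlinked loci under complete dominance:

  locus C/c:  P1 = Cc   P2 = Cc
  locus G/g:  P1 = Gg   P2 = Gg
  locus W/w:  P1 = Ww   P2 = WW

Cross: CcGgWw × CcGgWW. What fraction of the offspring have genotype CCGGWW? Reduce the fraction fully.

CcGgWw gametes: CGW×1, CGw×1, CgW×1, Cgw×1, cGW×1, cGw×1, cgW×1, cgw×1
CcGgWW gametes: CGW×2, CgW×2, cGW×2, cgW×2
CcGgWw×CcGgWW grid (8·8=64): CCGGWW=2 CCGGWw=2 CCGgWW=4 CCGgWw=4 CCggWW=2 CCggWw=2 CcGGWW=4 CcGGWw=4 CcGgWW=8 CcGgWw=8 CcggWW=4 CcggWw=4 ccGGWW=2 ccGGWw=2 ccGgWW=4 ccGgWw=4 ccggWW=2 ccggWw=2
CCGGWW hits 2/64; gcd=2; 2÷2/64÷2 = 1/32

P(CCGGWW) = 1/32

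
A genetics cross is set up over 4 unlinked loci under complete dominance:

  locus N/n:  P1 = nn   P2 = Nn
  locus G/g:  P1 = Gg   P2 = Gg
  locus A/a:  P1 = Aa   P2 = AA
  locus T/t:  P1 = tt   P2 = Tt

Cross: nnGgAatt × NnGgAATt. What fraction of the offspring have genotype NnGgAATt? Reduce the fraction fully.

nnGgAatt gametes: nGAt×4, nGat×4, ngAt×4, ngat×4
NnGgAATt gametes: NGAT×2, NGAt×2, NgAT×2, NgAt×2, nGAT×2, nGAt×2, ngAT×2, ngAt×2
nnGgAatt×NnGgAATt grid (16·16=256): NnGGAATt=8 NnGGAAtt=8 NnGGAaTt=8 NnGGAatt=8 NnGgAATt=16 NnGgAAtt=16 NnGgAaTt=16 NnGgAatt=16 NnggAATt=8 NnggAAtt=8 NnggAaTt=8 NnggAatt=8 nnGGAATt=8 nnGGAAtt=8 nnGGAaTt=8 nnGGAatt=8 nnGgAATt=16 nnGgAAtt=16 nnGgAaTt=16 nnGgAatt=16 nnggAATt=8 nnggAAtt=8 nnggAaTt=8 nnggAatt=8
NnGgAATt hits 16/256; gcd=16; 16÷16/256÷16 = 1/16

P(NnGgAATt) = 1/16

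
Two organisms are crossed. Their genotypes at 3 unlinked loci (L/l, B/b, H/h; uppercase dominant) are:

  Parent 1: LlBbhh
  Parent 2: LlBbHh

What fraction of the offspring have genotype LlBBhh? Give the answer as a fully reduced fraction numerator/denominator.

P(LlBBhh) = 1/16

LlBbhh gametes: LBh×2, Lbh×2, lBh×2, lbh×2
LlBbHh gametes: LBH×1, LBh×1, LbH×1, Lbh×1, lBH×1, lBh×1, lbH×1, lbh×1
LlBbhh×LlBbHh grid (8·8=64): LLBBHh=2 LLBBhh=2 LLBbHh=4 LLBbhh=4 LLbbHh=2 LLbbhh=2 LlBBHh=4 LlBBhh=4 LlBbHh=8 LlBbhh=8 LlbbHh=4 Llbbhh=4 llBBHh=2 llBBhh=2 llBbHh=4 llBbhh=4 llbbHh=2 llbbhh=2
LlBBhh hits 4/64; gcd=4; 4÷4/64÷4 = 1/16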